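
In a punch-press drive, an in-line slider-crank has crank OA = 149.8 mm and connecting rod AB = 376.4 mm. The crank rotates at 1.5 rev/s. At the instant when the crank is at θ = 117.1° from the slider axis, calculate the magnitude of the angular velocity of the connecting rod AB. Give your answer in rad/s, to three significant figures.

ω = 9.425 rad/s (converted from 1.5 rev/s).
The rod makes angle φ with the slider axis where L sinφ = r sinθ; differentiating, L cosφ·φ̇ = r ω cosθ.
L cosφ = √(L² − r² sin²θ) = 0.35199 m.
|ω_rod| = r ω |cosθ| / √(L² − r² sin²θ) = 0.1498·9.425·0.45554/0.35199 = 1.8272 rad/s.

1.83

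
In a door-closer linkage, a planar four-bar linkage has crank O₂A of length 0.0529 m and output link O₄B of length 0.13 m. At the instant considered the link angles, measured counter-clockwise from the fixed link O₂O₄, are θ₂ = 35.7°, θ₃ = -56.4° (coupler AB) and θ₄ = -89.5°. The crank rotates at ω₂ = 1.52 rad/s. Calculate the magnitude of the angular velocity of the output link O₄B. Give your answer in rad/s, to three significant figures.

ω₂ = 1.52 rad/s
Differentiating the loop-closure r₂e^{iθ₂}+r₃e^{iθ₃}=r₁+r₄e^{iθ₄} gives r₂ω₂e^{iθ₂}+r₃ω₃e^{iθ₃}=r₄ω₄e^{iθ₄}.
Eliminating the other unknown: ω₄ = r₂ω₂ sin(θ₂−θ₃) / [r₄ sin(θ₄−θ₃)].
Numerator sine = +0.99933; denominator sine = -0.54610.
Result = 0.0529·1.52·(+0.99933) / (0.13·(-0.54610)) = -1.1319 rad/s; magnitude 1.1319 rad/s.

1.13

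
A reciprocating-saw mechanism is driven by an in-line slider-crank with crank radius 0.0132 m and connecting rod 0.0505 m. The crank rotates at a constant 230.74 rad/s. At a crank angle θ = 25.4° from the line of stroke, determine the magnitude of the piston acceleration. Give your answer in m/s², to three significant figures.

ω = 230.7 rad/s
x(θ) = r cosθ + √(L² − r² sin²θ); with ω constant, a = ω²·d²x/dθ².
d²x/dθ² = −r cosθ − r²(cos2θ)/√u − r⁴ sin²2θ/(4u^{3/2}),  u = L² − r² sin²θ = 0.00251819 m².
Substituting r = 0.0132 m, L = 0.0505 m, θ = 25.4°: d²x/dθ² = -0.014155 m.
a = ω²·d²x/dθ² = (230.7)²·(-0.014155) = -753.61 m/s²;  |a| = 753.61 m/s².

754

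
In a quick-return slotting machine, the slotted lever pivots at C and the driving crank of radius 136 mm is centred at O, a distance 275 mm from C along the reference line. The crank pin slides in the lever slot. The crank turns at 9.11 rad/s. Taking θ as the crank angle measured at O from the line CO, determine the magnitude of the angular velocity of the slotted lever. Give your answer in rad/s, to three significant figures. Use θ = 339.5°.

ω = 9.11 rad/s
Crank pin A relative to C: A = (d + r cosθ, r sinθ); lever angle φ = atan2(r sinθ, d + r cosθ).
Differentiating tanφ: φ̇ = rω(d cosθ + r)/(d² + r² + 2dr cosθ).
d² + r² + 2dr cosθ = |CA|² = 0.164184 m²;  d cosθ + r = +0.39358 m.
|ω_lever| = |0.136·9.11·+0.39358| / 0.164184 = 2.9701 rad/s.

2.97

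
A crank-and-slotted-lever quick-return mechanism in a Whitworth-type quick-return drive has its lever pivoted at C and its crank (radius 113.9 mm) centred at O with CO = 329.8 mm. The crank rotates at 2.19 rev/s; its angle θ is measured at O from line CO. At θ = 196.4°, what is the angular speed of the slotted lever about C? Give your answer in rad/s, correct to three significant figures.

6.39

ω = 13.76 rad/s (from 2.19 rev/s).
Crank pin A relative to C: A = (d + r cosθ, r sinθ); lever angle φ = atan2(r sinθ, d + r cosθ).
Differentiating tanφ: φ̇ = rω(d cosθ + r)/(d² + r² + 2dr cosθ).
d² + r² + 2dr cosθ = |CA|² = 0.0496695 m²;  d cosθ + r = -0.20248 m.
|ω_lever| = |0.1139·13.76·-0.20248| / 0.0496695 = 6.3892 rad/s.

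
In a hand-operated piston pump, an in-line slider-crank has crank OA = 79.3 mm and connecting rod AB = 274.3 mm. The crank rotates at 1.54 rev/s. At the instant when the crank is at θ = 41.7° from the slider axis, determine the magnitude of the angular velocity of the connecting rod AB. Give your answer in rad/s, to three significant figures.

2.13

ω = 9.676 rad/s (converted from 1.54 rev/s).
The rod makes angle φ with the slider axis where L sinφ = r sinθ; differentiating, L cosφ·φ̇ = r ω cosθ.
L cosφ = √(L² − r² sin²θ) = 0.26918 m.
|ω_rod| = r ω |cosθ| / √(L² − r² sin²θ) = 0.0793·9.676·0.74664/0.26918 = 2.1283 rad/s.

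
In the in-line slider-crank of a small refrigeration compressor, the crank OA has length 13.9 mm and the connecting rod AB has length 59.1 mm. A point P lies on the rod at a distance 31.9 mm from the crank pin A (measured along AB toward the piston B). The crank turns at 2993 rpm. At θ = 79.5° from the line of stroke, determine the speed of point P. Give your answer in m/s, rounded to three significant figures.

ω = 313.4 rad/s.  Crank-pin speed |V_A| = rω = 4.3566 m/s, perpendicular to OA.
Rod angle: sinφ = −(r/L) sinθ ⇒ φ = -13.371°; ω_rod = −rω cosθ/√(L²−r²sin²θ) = -13.808 rad/s.
V_P = V_A + ω_rod × AP, with AP = 0.0319 m along the rod.
Components: V_Px = −rω sinθ − a·ω_rod·sinφ = -4.3855 m/s;  V_Py = rω cosθ + a·ω_rod·cosφ = +0.3654 m/s.
|V_P| = √(V_Px² + V_Py²) = 4.4007 m/s.

4.40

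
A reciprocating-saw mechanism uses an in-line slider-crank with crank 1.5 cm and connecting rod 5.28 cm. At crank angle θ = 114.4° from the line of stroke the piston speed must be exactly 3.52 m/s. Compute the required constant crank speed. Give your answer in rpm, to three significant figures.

2800

For an in-line slider-crank, |v_piston| = rω|sinθ|·[1 + r cosθ/√(L² − r² sin²θ)].
With r = 0.015 m, L = 0.0528 m, θ = 114.4°: the bracketed kinematic factor |dx/dθ| = 0.012001 m.
ω = v/|dx/dθ| = 3.52/0.012001 = 293.32 rad/s.
N = 60ω/(2π) = 2801 rpm.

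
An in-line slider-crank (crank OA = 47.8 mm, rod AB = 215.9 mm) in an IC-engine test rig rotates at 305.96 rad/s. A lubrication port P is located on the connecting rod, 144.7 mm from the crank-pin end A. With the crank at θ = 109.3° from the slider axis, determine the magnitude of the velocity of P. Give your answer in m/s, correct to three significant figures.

ω = 306 rad/s.  Crank-pin speed |V_A| = rω = 14.625 m/s, perpendicular to OA.
Rod angle: sinφ = −(r/L) sinθ ⇒ φ = -12.061°; ω_rod = −rω cosθ/√(L²−r²sin²θ) = +22.894 rad/s.
V_P = V_A + ω_rod × AP, with AP = 0.1447 m along the rod.
Components: V_Px = −rω sinθ − a·ω_rod·sinφ = -13.111 m/s;  V_Py = rω cosθ + a·ω_rod·cosφ = -1.5941 m/s.
|V_P| = √(V_Px² + V_Py²) = 13.207 m/s.

13.2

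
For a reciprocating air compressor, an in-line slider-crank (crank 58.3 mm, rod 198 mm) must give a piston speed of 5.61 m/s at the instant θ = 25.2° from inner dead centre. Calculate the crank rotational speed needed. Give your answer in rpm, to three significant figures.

1700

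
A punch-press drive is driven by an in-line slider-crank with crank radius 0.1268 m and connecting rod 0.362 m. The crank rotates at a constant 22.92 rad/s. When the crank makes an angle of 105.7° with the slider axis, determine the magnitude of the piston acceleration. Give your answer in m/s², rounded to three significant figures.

ω = 22.92 rad/s
x(θ) = r cosθ + √(L² − r² sin²θ); with ω constant, a = ω²·d²x/dθ².
d²x/dθ² = −r cosθ − r²(cos2θ)/√u − r⁴ sin²2θ/(4u^{3/2}),  u = L² − r² sin²θ = 0.116143 m².
Substituting r = 0.1268 m, L = 0.362 m, θ = 105.7°: d²x/dθ² = +0.074138 m.
a = ω²·d²x/dθ² = (22.92)²·(+0.074138) = +38.947 m/s²;  |a| = 38.947 m/s².

38.9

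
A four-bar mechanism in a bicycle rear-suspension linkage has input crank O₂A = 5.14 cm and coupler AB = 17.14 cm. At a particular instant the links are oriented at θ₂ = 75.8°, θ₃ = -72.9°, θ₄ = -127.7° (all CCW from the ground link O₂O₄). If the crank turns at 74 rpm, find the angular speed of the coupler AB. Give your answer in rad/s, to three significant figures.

ω₂ = 7.749 rad/s (from 74 rpm).
Differentiating the loop-closure r₂e^{iθ₂}+r₃e^{iθ₃}=r₁+r₄e^{iθ₄} gives r₂ω₂e^{iθ₂}+r₃ω₃e^{iθ₃}=r₄ω₄e^{iθ₄}.
Eliminating the other unknown: ω₃ = r₂ω₂ sin(θ₄−θ₂) / [r₃ sin(θ₃−θ₄)].
Numerator sine = +0.39875; denominator sine = +0.81714.
Result = 0.0514·7.749·(+0.39875) / (0.1714·(+0.81714)) = +1.134 rad/s; magnitude 1.134 rad/s.

1.13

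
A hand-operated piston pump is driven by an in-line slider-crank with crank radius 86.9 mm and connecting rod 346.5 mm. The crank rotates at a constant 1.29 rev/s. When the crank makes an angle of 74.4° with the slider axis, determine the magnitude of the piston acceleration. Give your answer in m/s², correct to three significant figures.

ω = 2π·1.29 = 8.105 rad/s
x(θ) = r cosθ + √(L² − r² sin²θ); with ω constant, a = ω²·d²x/dθ².
d²x/dθ² = −r cosθ − r²(cos2θ)/√u − r⁴ sin²2θ/(4u^{3/2}),  u = L² − r² sin²θ = 0.113057 m².
Substituting r = 0.0869 m, L = 0.3465 m, θ = 74.4°: d²x/dθ² = -0.0042591 m.
a = ω²·d²x/dθ² = (8.105)²·(-0.0042591) = -0.27981 m/s²;  |a| = 0.27981 m/s².

0.280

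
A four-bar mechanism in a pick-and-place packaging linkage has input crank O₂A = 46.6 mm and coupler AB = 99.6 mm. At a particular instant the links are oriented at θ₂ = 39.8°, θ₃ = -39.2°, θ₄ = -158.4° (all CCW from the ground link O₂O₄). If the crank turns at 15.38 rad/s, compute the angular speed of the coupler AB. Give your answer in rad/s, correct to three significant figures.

2.57

ω₂ = 15.38 rad/s
Differentiating the loop-closure r₂e^{iθ₂}+r₃e^{iθ₃}=r₁+r₄e^{iθ₄} gives r₂ω₂e^{iθ₂}+r₃ω₃e^{iθ₃}=r₄ω₄e^{iθ₄}.
Eliminating the other unknown: ω₃ = r₂ω₂ sin(θ₄−θ₂) / [r₃ sin(θ₃−θ₄)].
Numerator sine = +0.31233; denominator sine = +0.87292.
Result = 0.0466·15.38·(+0.31233) / (0.0996·(+0.87292)) = +2.5747 rad/s; magnitude 2.5747 rad/s.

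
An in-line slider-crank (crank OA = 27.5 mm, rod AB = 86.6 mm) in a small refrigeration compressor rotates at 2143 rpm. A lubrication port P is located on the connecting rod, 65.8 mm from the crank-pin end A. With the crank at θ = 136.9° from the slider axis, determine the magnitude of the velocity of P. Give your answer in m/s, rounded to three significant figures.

3.62

ω = 224.4 rad/s.  Crank-pin speed |V_A| = rω = 6.1714 m/s, perpendicular to OA.
Rod angle: sinφ = −(r/L) sinθ ⇒ φ = -12.531°; ω_rod = −rω cosθ/√(L²−r²sin²θ) = +53.304 rad/s.
V_P = V_A + ω_rod × AP, with AP = 0.0658 m along the rod.
Components: V_Px = −rω sinθ − a·ω_rod·sinφ = -3.4557 m/s;  V_Py = rω cosθ + a·ω_rod·cosφ = -1.0823 m/s.
|V_P| = √(V_Px² + V_Py²) = 3.6213 m/s.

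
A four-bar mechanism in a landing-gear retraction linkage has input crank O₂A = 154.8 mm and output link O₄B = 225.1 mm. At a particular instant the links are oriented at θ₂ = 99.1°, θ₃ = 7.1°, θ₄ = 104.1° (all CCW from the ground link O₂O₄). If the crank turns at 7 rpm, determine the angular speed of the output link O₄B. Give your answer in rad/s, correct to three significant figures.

0.508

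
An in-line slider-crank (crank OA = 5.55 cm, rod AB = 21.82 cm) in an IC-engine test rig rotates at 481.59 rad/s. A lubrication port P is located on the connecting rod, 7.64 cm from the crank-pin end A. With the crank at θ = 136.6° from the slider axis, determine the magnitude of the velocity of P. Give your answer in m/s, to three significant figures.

ω = 481.6 rad/s.  Crank-pin speed |V_A| = rω = 26.728 m/s, perpendicular to OA.
Rod angle: sinφ = −(r/L) sinθ ⇒ φ = -10.065°; ω_rod = −rω cosθ/√(L²−r²sin²θ) = +90.392 rad/s.
V_P = V_A + ω_rod × AP, with AP = 0.0764 m along the rod.
Components: V_Px = −rω sinθ − a·ω_rod·sinφ = -17.158 m/s;  V_Py = rω cosθ + a·ω_rod·cosφ = -12.62 m/s.
|V_P| = √(V_Px² + V_Py²) = 21.299 m/s.

21.3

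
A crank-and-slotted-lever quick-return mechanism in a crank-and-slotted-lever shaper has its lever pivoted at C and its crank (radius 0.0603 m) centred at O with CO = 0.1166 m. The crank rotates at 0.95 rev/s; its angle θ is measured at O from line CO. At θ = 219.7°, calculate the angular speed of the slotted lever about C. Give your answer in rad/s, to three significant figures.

1.65

ω = 5.969 rad/s (from 0.95 rev/s).
Crank pin A relative to C: A = (d + r cosθ, r sinθ); lever angle φ = atan2(r sinθ, d + r cosθ).
Differentiating tanφ: φ̇ = rω(d cosθ + r)/(d² + r² + 2dr cosθ).
d² + r² + 2dr cosθ = |CA|² = 0.00641238 m²;  d cosθ + r = -0.029412 m.
|ω_lever| = |0.0603·5.969·-0.029412| / 0.00641238 = 1.6509 rad/s.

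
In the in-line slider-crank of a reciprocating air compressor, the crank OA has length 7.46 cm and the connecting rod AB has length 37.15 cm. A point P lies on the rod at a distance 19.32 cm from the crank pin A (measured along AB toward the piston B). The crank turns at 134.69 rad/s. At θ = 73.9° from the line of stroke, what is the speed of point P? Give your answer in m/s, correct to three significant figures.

10.0

ω = 134.7 rad/s.  Crank-pin speed |V_A| = rω = 10.048 m/s, perpendicular to OA.
Rod angle: sinφ = −(r/L) sinθ ⇒ φ = -11.124°; ω_rod = −rω cosθ/√(L²−r²sin²θ) = -7.6441 rad/s.
V_P = V_A + ω_rod × AP, with AP = 0.1932 m along the rod.
Components: V_Px = −rω sinθ − a·ω_rod·sinφ = -9.9387 m/s;  V_Py = rω cosθ + a·ω_rod·cosφ = +1.3373 m/s.
|V_P| = √(V_Px² + V_Py²) = 10.028 m/s.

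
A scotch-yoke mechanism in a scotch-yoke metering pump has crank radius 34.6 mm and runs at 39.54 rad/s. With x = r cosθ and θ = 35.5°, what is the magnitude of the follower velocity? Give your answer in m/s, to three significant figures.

ω = 39.54 rad/s
x = r cosθ ⇒ ẋ = −rω sinθ.
|v| = rω|sinθ| = 0.0346·39.54·|sin 35.5°| = 0.79445 m/s.

0.794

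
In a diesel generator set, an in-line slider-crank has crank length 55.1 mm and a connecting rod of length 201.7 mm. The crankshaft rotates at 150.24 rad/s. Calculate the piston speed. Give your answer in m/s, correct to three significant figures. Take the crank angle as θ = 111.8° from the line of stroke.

ω = 150.2 rad/s
For an in-line slider-crank, x = r cosθ + √(L² − r² sin²θ), so v = −rω sinθ·[1 + r cosθ/√(L² − r² sin²θ)].
With r = 0.0551 m, L = 0.2017 m, θ = 111.8°: √(L² − r² sin²θ) = 0.1951 m.
v = −0.0551·150.2·0.92849·[1 + 0.0551·-0.37137/0.1951] = -6.8801 m/s.
|v| = 6.8801 m/s.

6.88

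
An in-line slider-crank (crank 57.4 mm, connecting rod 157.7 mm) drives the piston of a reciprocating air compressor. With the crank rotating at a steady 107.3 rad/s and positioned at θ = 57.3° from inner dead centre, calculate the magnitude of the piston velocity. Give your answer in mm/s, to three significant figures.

6250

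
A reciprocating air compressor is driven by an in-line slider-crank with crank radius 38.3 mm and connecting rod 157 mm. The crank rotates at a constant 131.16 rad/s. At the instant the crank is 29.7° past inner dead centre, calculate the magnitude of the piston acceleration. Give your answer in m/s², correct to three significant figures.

ω = 131.2 rad/s
x(θ) = r cosθ + √(L² − r² sin²θ); with ω constant, a = ω²·d²x/dθ².
d²x/dθ² = −r cosθ − r²(cos2θ)/√u − r⁴ sin²2θ/(4u^{3/2}),  u = L² − r² sin²θ = 0.0242889 m².
Substituting r = 0.0383 m, L = 0.157 m, θ = 29.7°: d²x/dθ² = -0.038165 m.
a = ω²·d²x/dθ² = (131.2)²·(-0.038165) = -656.55 m/s²;  |a| = 656.55 m/s².

657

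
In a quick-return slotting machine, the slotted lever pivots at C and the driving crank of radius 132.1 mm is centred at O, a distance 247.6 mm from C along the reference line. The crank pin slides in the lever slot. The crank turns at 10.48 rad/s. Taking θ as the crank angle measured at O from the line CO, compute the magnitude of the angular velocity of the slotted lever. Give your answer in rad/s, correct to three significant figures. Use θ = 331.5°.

3.55

ω = 10.48 rad/s
Crank pin A relative to C: A = (d + r cosθ, r sinθ); lever angle φ = atan2(r sinθ, d + r cosθ).
Differentiating tanφ: φ̇ = rω(d cosθ + r)/(d² + r² + 2dr cosθ).
d² + r² + 2dr cosθ = |CA|² = 0.136245 m²;  d cosθ + r = +0.3497 m.
|ω_lever| = |0.1321·10.48·+0.3497| / 0.136245 = 3.5533 rad/s.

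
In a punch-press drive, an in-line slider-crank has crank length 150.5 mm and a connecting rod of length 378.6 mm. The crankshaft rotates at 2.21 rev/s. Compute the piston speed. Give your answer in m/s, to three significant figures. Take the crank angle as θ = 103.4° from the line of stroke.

1.83

ω = 2π·2.21 = 13.89 rad/s
For an in-line slider-crank, x = r cosθ + √(L² − r² sin²θ), so v = −rω sinθ·[1 + r cosθ/√(L² − r² sin²θ)].
With r = 0.1505 m, L = 0.3786 m, θ = 103.4°: √(L² − r² sin²θ) = 0.34915 m.
v = −0.1505·13.89·0.97278·[1 + 0.1505·-0.23175/0.34915] = -1.8298 m/s.
|v| = 1.8298 m/s.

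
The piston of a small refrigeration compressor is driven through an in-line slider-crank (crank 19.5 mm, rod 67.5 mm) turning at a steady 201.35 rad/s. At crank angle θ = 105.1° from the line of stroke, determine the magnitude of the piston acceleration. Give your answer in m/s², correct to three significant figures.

410

ω = 201.3 rad/s
x(θ) = r cosθ + √(L² − r² sin²θ); with ω constant, a = ω²·d²x/dθ².
d²x/dθ² = −r cosθ − r²(cos2θ)/√u − r⁴ sin²2θ/(4u^{3/2}),  u = L² − r² sin²θ = 0.0042018 m².
Substituting r = 0.0195 m, L = 0.0675 m, θ = 105.1°: d²x/dθ² = +0.010116 m.
a = ω²·d²x/dθ² = (201.3)²·(+0.010116) = +410.13 m/s²;  |a| = 410.13 m/s².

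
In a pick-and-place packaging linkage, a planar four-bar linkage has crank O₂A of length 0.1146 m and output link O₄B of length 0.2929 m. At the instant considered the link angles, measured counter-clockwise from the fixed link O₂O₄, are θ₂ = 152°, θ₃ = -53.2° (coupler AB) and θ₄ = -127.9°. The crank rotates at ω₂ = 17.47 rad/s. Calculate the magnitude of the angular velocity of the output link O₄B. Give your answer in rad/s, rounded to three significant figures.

ω₂ = 17.47 rad/s
Differentiating the loop-closure r₂e^{iθ₂}+r₃e^{iθ₃}=r₁+r₄e^{iθ₄} gives r₂ω₂e^{iθ₂}+r₃ω₃e^{iθ₃}=r₄ω₄e^{iθ₄}.
Eliminating the other unknown: ω₄ = r₂ω₂ sin(θ₂−θ₃) / [r₄ sin(θ₄−θ₃)].
Numerator sine = -0.42578; denominator sine = -0.96456.
Result = 0.1146·17.47·(-0.42578) / (0.2929·(-0.96456)) = +3.0173 rad/s; magnitude 3.0173 rad/s.

3.02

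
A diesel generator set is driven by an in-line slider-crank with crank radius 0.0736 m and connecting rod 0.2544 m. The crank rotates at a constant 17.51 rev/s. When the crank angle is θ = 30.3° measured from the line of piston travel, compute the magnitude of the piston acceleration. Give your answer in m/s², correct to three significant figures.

901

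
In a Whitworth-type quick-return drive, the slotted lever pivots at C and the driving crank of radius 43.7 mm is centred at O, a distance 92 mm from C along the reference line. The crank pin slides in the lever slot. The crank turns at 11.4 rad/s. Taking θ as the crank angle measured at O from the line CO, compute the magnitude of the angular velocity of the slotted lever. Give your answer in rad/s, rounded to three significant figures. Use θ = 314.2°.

ω = 11.4 rad/s
Crank pin A relative to C: A = (d + r cosθ, r sinθ); lever angle φ = atan2(r sinθ, d + r cosθ).
Differentiating tanφ: φ̇ = rω(d cosθ + r)/(d² + r² + 2dr cosθ).
d² + r² + 2dr cosθ = |CA|² = 0.0159795 m²;  d cosθ + r = +0.10784 m.
|ω_lever| = |0.0437·11.4·+0.10784| / 0.0159795 = 3.362 rad/s.

3.36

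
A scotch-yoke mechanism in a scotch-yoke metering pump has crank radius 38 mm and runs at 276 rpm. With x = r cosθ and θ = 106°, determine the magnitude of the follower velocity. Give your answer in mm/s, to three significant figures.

1060

ω = 28.9 rad/s (from 276 rpm).
x = r cosθ ⇒ ẋ = −rω sinθ.
|v| = rω|sinθ| = 0.038·28.9·|sin 106°| = 1.0558 m/s = 1055.8 mm/s.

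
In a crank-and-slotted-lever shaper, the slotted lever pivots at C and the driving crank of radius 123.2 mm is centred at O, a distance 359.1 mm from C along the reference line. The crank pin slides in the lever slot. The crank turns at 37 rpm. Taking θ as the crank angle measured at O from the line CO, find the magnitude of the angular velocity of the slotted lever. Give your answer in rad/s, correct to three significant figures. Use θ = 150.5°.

ω = 3.875 rad/s (from 37 rpm).
Crank pin A relative to C: A = (d + r cosθ, r sinθ); lever angle φ = atan2(r sinθ, d + r cosθ).
Differentiating tanφ: φ̇ = rω(d cosθ + r)/(d² + r² + 2dr cosθ).
d² + r² + 2dr cosθ = |CA|² = 0.06712 m²;  d cosθ + r = -0.18934 m.
|ω_lever| = |0.1232·3.875·-0.18934| / 0.06712 = 1.3466 rad/s.

1.35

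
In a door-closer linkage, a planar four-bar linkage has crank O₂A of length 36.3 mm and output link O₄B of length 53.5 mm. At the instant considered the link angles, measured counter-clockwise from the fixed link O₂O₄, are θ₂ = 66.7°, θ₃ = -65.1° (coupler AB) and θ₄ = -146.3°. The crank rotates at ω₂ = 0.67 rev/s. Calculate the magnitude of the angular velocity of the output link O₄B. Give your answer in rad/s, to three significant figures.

ω₂ = 4.21 rad/s (from 0.67 rev/s).
Differentiating the loop-closure r₂e^{iθ₂}+r₃e^{iθ₃}=r₁+r₄e^{iθ₄} gives r₂ω₂e^{iθ₂}+r₃ω₃e^{iθ₃}=r₄ω₄e^{iθ₄}.
Eliminating the other unknown: ω₄ = r₂ω₂ sin(θ₂−θ₃) / [r₄ sin(θ₄−θ₃)].
Numerator sine = +0.74548; denominator sine = -0.98823.
Result = 0.0363·4.21·(+0.74548) / (0.0535·(-0.98823)) = -2.1547 rad/s; magnitude 2.1547 rad/s.

2.15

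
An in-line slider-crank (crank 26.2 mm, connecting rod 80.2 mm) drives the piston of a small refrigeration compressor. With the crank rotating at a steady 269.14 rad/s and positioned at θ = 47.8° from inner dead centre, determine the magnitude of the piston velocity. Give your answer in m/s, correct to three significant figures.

6.41

ω = 269.1 rad/s
For an in-line slider-crank, x = r cosθ + √(L² − r² sin²θ), so v = −rω sinθ·[1 + r cosθ/√(L² − r² sin²θ)].
With r = 0.0262 m, L = 0.0802 m, θ = 47.8°: √(L² − r² sin²θ) = 0.077816 m.
v = −0.0262·269.1·0.74080·[1 + 0.0262·0.67172/0.077816] = -6.4052 m/s.
|v| = 6.4052 m/s.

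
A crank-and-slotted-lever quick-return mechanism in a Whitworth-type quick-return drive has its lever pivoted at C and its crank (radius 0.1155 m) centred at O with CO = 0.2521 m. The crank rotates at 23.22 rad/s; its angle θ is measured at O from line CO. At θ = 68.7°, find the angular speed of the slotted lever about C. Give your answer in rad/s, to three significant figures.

5.66

ω = 23.22 rad/s
Crank pin A relative to C: A = (d + r cosθ, r sinθ); lever angle φ = atan2(r sinθ, d + r cosθ).
Differentiating tanφ: φ̇ = rω(d cosθ + r)/(d² + r² + 2dr cosθ).
d² + r² + 2dr cosθ = |CA|² = 0.0980486 m²;  d cosθ + r = +0.20708 m.
|ω_lever| = |0.1155·23.22·+0.20708| / 0.0980486 = 5.6641 rad/s.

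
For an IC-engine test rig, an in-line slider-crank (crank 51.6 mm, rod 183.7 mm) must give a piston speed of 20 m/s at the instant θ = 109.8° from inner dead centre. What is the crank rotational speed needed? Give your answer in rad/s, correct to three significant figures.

For an in-line slider-crank, |v_piston| = rω|sinθ|·[1 + r cosθ/√(L² − r² sin²θ)].
With r = 0.0516 m, L = 0.1837 m, θ = 109.8°: the bracketed kinematic factor |dx/dθ| = 0.04376 m.
ω = v/|dx/dθ| = 20/0.04376 = 457.04 rad/s.

457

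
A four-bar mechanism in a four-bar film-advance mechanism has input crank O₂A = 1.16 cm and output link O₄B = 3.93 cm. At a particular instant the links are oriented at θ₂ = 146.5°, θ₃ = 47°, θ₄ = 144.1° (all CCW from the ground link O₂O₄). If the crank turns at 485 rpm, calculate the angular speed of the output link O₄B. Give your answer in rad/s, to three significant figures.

14.9

ω₂ = 50.79 rad/s (from 485 rpm).
Differentiating the loop-closure r₂e^{iθ₂}+r₃e^{iθ₃}=r₁+r₄e^{iθ₄} gives r₂ω₂e^{iθ₂}+r₃ω₃e^{iθ₃}=r₄ω₄e^{iθ₄}.
Eliminating the other unknown: ω₄ = r₂ω₂ sin(θ₂−θ₃) / [r₄ sin(θ₄−θ₃)].
Numerator sine = +0.98629; denominator sine = +0.99233.
Result = 0.0116·50.79·(+0.98629) / (0.0393·(+0.99233)) = +14.9 rad/s; magnitude 14.9 rad/s.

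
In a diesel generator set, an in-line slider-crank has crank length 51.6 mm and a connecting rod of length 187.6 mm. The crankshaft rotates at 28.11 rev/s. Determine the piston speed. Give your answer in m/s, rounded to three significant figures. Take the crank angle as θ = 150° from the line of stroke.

3.46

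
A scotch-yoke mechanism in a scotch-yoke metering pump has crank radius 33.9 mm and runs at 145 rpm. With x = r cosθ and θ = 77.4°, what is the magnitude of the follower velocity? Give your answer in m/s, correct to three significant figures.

ω = 15.18 rad/s (from 145 rpm).
x = r cosθ ⇒ ẋ = −rω sinθ.
|v| = rω|sinθ| = 0.0339·15.18·|sin 77.4°| = 0.50235 m/s.

0.502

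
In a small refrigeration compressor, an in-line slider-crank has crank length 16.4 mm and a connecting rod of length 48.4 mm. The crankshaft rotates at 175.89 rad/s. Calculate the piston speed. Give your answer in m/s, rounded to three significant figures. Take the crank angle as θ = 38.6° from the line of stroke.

2.29

ω = 175.9 rad/s
For an in-line slider-crank, x = r cosθ + √(L² − r² sin²θ), so v = −rω sinθ·[1 + r cosθ/√(L² − r² sin²θ)].
With r = 0.0164 m, L = 0.0484 m, θ = 38.6°: √(L² − r² sin²θ) = 0.047306 m.
v = −0.0164·175.9·0.62388·[1 + 0.0164·0.78152/0.047306] = -2.2872 m/s.
|v| = 2.2872 m/s.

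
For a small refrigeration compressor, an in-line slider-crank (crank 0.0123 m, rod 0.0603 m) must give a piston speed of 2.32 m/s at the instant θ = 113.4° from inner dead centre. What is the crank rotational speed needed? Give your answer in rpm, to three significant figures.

For an in-line slider-crank, |v_piston| = rω|sinθ|·[1 + r cosθ/√(L² − r² sin²θ)].
With r = 0.0123 m, L = 0.0603 m, θ = 113.4°: the bracketed kinematic factor |dx/dθ| = 0.010357 m.
ω = v/|dx/dθ| = 2.32/0.010357 = 223.99 rad/s.
N = 60ω/(2π) = 2139 rpm.

2140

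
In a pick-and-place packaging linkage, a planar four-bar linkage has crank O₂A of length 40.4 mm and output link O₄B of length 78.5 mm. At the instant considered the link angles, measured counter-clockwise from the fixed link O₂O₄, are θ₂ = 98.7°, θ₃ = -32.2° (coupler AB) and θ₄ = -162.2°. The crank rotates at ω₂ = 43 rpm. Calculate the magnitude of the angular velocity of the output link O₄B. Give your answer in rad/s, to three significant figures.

2.29

ω₂ = 4.503 rad/s (from 43 rpm).
Differentiating the loop-closure r₂e^{iθ₂}+r₃e^{iθ₃}=r₁+r₄e^{iθ₄} gives r₂ω₂e^{iθ₂}+r₃ω₃e^{iθ₃}=r₄ω₄e^{iθ₄}.
Eliminating the other unknown: ω₄ = r₂ω₂ sin(θ₂−θ₃) / [r₄ sin(θ₄−θ₃)].
Numerator sine = +0.75585; denominator sine = -0.76604.
Result = 0.0404·4.503·(+0.75585) / (0.0785·(-0.76604)) = -2.2866 rad/s; magnitude 2.2866 rad/s.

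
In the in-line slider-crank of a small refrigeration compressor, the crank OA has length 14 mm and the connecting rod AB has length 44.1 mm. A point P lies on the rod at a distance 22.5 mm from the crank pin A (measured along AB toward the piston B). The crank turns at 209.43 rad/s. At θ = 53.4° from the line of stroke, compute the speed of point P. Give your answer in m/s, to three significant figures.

2.73

ω = 209.4 rad/s.  Crank-pin speed |V_A| = rω = 2.932 m/s, perpendicular to OA.
Rod angle: sinφ = −(r/L) sinθ ⇒ φ = -14.765°; ω_rod = −rω cosθ/√(L²−r²sin²θ) = -40.994 rad/s.
V_P = V_A + ω_rod × AP, with AP = 0.0225 m along the rod.
Components: V_Px = −rω sinθ − a·ω_rod·sinφ = -2.589 m/s;  V_Py = rω cosθ + a·ω_rod·cosφ = +0.85623 m/s.
|V_P| = √(V_Px² + V_Py²) = 2.7269 m/s.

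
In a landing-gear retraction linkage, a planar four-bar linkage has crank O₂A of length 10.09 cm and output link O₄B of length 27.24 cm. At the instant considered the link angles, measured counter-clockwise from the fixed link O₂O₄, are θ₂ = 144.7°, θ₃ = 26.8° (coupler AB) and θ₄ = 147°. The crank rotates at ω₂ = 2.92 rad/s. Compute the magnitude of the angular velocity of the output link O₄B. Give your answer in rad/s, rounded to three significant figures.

ω₂ = 2.92 rad/s
Differentiating the loop-closure r₂e^{iθ₂}+r₃e^{iθ₃}=r₁+r₄e^{iθ₄} gives r₂ω₂e^{iθ₂}+r₃ω₃e^{iθ₃}=r₄ω₄e^{iθ₄}.
Eliminating the other unknown: ω₄ = r₂ω₂ sin(θ₂−θ₃) / [r₄ sin(θ₄−θ₃)].
Numerator sine = +0.88377; denominator sine = +0.86427.
Result = 0.1009·2.92·(+0.88377) / (0.2724·(+0.86427)) = +1.106 rad/s; magnitude 1.106 rad/s.

1.11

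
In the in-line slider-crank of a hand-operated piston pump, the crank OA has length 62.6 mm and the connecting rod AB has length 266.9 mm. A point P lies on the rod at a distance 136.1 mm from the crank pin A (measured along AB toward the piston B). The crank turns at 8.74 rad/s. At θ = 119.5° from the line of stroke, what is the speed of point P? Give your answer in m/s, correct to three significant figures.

0.467

ω = 8.74 rad/s.  Crank-pin speed |V_A| = rω = 0.54712 m/s, perpendicular to OA.
Rod angle: sinφ = −(r/L) sinθ ⇒ φ = -11.779°; ω_rod = −rω cosθ/√(L²−r²sin²θ) = +1.0311 rad/s.
V_P = V_A + ω_rod × AP, with AP = 0.1361 m along the rod.
Components: V_Px = −rω sinθ − a·ω_rod·sinφ = -0.44754 m/s;  V_Py = rω cosθ + a·ω_rod·cosφ = -0.13203 m/s.
|V_P| = √(V_Px² + V_Py²) = 0.46661 m/s.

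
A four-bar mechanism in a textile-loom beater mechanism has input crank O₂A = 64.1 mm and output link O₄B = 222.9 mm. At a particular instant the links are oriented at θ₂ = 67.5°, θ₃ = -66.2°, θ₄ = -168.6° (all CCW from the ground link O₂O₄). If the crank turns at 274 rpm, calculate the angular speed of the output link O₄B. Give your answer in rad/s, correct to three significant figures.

6.11

ω₂ = 28.69 rad/s (from 274 rpm).
Differentiating the loop-closure r₂e^{iθ₂}+r₃e^{iθ₃}=r₁+r₄e^{iθ₄} gives r₂ω₂e^{iθ₂}+r₃ω₃e^{iθ₃}=r₄ω₄e^{iθ₄}.
Eliminating the other unknown: ω₄ = r₂ω₂ sin(θ₂−θ₃) / [r₄ sin(θ₄−θ₃)].
Numerator sine = +0.72297; denominator sine = -0.97667.
Result = 0.0641·28.69·(+0.72297) / (0.2229·(-0.97667)) = -6.108 rad/s; magnitude 6.108 rad/s.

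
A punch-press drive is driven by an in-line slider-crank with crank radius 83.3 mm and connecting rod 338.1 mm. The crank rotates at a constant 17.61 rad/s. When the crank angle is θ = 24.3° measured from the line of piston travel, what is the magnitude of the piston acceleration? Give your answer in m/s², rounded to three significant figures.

ω = 17.61 rad/s
x(θ) = r cosθ + √(L² − r² sin²θ); with ω constant, a = ω²·d²x/dθ².
d²x/dθ² = −r cosθ − r²(cos2θ)/√u − r⁴ sin²2θ/(4u^{3/2}),  u = L² − r² sin²θ = 0.113137 m².
Substituting r = 0.0833 m, L = 0.3381 m, θ = 24.3°: d²x/dθ² = -0.08974 m.
a = ω²·d²x/dθ² = (17.61)²·(-0.08974) = -27.83 m/s²;  |a| = 27.83 m/s².

27.8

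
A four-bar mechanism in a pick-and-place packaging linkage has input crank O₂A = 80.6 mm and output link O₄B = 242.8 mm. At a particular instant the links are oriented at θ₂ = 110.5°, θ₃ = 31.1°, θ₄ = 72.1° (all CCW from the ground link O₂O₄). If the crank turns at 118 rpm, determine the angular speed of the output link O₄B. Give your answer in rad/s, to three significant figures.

ω₂ = 12.36 rad/s (from 118 rpm).
Differentiating the loop-closure r₂e^{iθ₂}+r₃e^{iθ₃}=r₁+r₄e^{iθ₄} gives r₂ω₂e^{iθ₂}+r₃ω₃e^{iθ₃}=r₄ω₄e^{iθ₄}.
Eliminating the other unknown: ω₄ = r₂ω₂ sin(θ₂−θ₃) / [r₄ sin(θ₄−θ₃)].
Numerator sine = +0.98294; denominator sine = +0.65606.
Result = 0.0806·12.36·(+0.98294) / (0.2428·(+0.65606)) = +6.1458 rad/s; magnitude 6.1458 rad/s.

6.15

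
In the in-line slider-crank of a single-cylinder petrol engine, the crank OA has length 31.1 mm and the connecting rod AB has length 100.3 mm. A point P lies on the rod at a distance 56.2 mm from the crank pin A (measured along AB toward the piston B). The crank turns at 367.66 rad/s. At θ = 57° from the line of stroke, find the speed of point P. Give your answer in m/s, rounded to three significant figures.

ω = 367.7 rad/s.  Crank-pin speed |V_A| = rω = 11.434 m/s, perpendicular to OA.
Rod angle: sinφ = −(r/L) sinθ ⇒ φ = -15.073°; ω_rod = −rω cosθ/√(L²−r²sin²θ) = -64.301 rad/s.
V_P = V_A + ω_rod × AP, with AP = 0.0562 m along the rod.
Components: V_Px = −rω sinθ − a·ω_rod·sinφ = -10.529 m/s;  V_Py = rω cosθ + a·ω_rod·cosφ = +2.7381 m/s.
|V_P| = √(V_Px² + V_Py²) = 10.879 m/s.

10.9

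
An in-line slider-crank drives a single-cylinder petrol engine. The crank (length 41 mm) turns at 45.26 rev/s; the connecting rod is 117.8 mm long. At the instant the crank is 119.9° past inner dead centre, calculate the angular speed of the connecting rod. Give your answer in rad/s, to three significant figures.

51.8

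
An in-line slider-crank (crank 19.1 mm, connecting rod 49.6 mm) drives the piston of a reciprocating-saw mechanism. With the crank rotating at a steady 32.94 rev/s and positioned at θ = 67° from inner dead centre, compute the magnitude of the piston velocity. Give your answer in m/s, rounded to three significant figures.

4.22

ω = 2π·32.9 = 207 rad/s
For an in-line slider-crank, x = r cosθ + √(L² − r² sin²θ), so v = −rω sinθ·[1 + r cosθ/√(L² − r² sin²θ)].
With r = 0.0191 m, L = 0.0496 m, θ = 67°: √(L² − r² sin²θ) = 0.046379 m.
v = −0.0191·207·0.92050·[1 + 0.0191·0.39073/0.046379] = -4.2244 m/s.
|v| = 4.2244 m/s.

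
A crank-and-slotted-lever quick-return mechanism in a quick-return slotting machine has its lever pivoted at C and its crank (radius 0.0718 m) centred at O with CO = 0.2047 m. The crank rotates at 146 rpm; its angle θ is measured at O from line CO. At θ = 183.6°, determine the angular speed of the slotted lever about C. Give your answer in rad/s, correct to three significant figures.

ω = 15.29 rad/s (from 146 rpm).
Crank pin A relative to C: A = (d + r cosθ, r sinθ); lever angle φ = atan2(r sinθ, d + r cosθ).
Differentiating tanφ: φ̇ = rω(d cosθ + r)/(d² + r² + 2dr cosθ).
d² + r² + 2dr cosθ = |CA|² = 0.0177204 m²;  d cosθ + r = -0.1325 m.
|ω_lever| = |0.0718·15.29·-0.1325| / 0.0177204 = 8.208 rad/s.

8.21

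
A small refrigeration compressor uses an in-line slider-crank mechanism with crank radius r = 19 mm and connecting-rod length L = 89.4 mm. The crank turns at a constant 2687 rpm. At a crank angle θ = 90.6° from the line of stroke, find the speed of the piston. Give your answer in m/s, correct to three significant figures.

5.33

ω = 2π·2687/60 = 281.4 rad/s
For an in-line slider-crank, x = r cosθ + √(L² − r² sin²θ), so v = −rω sinθ·[1 + r cosθ/√(L² − r² sin²θ)].
With r = 0.019 m, L = 0.0894 m, θ = 90.6°: √(L² − r² sin²θ) = 0.087358 m.
v = −0.019·281.4·0.99995·[1 + 0.019·-0.01047/0.087358] = -5.3338 m/s.
|v| = 5.3338 m/s.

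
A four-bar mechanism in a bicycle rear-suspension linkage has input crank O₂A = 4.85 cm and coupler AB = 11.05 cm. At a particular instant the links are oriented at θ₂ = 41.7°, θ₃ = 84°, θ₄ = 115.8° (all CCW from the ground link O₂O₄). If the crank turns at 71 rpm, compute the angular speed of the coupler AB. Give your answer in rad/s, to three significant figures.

ω₂ = 7.435 rad/s (from 71 rpm).
Differentiating the loop-closure r₂e^{iθ₂}+r₃e^{iθ₃}=r₁+r₄e^{iθ₄} gives r₂ω₂e^{iθ₂}+r₃ω₃e^{iθ₃}=r₄ω₄e^{iθ₄}.
Eliminating the other unknown: ω₃ = r₂ω₂ sin(θ₄−θ₂) / [r₃ sin(θ₃−θ₄)].
Numerator sine = +0.96174; denominator sine = -0.52696.
Result = 0.0485·7.435·(+0.96174) / (0.1105·(-0.52696)) = -5.9559 rad/s; magnitude 5.9559 rad/s.

5.96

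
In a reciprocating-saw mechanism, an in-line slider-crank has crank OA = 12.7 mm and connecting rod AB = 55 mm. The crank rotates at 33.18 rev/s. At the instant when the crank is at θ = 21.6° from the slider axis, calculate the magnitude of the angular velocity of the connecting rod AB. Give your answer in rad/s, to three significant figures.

44.9

ω = 208.5 rad/s (converted from 33.18 rev/s).
The rod makes angle φ with the slider axis where L sinφ = r sinθ; differentiating, L cosφ·φ̇ = r ω cosθ.
L cosφ = √(L² − r² sin²θ) = 0.054801 m.
|ω_rod| = r ω |cosθ| / √(L² − r² sin²θ) = 0.0127·208.5·0.92978/0.054801 = 44.921 rad/s.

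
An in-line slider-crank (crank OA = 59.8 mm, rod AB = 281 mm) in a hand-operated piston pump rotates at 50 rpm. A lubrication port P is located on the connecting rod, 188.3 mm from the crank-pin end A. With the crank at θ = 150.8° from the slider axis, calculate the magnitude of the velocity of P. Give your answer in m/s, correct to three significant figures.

ω = 5.236 rad/s.  Crank-pin speed |V_A| = rω = 0.31311 m/s, perpendicular to OA.
Rod angle: sinφ = −(r/L) sinθ ⇒ φ = -5.959°; ω_rod = −rω cosθ/√(L²−r²sin²θ) = +0.97796 rad/s.
V_P = V_A + ω_rod × AP, with AP = 0.1883 m along the rod.
Components: V_Px = −rω sinθ − a·ω_rod·sinφ = -0.13364 m/s;  V_Py = rω cosθ + a·ω_rod·cosφ = -0.090167 m/s.
|V_P| = √(V_Px² + V_Py²) = 0.16121 m/s.

0.161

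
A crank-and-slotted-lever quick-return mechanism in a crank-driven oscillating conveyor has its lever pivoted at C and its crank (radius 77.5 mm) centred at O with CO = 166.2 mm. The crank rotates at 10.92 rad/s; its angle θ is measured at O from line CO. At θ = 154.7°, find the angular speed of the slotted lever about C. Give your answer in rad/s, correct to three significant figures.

5.96

ω = 10.92 rad/s
Crank pin A relative to C: A = (d + r cosθ, r sinθ); lever angle φ = atan2(r sinθ, d + r cosθ).
Differentiating tanφ: φ̇ = rω(d cosθ + r)/(d² + r² + 2dr cosθ).
d² + r² + 2dr cosθ = |CA|² = 0.0103386 m²;  d cosθ + r = -0.072759 m.
|ω_lever| = |0.0775·10.92·-0.072759| / 0.0103386 = 5.9559 rad/s.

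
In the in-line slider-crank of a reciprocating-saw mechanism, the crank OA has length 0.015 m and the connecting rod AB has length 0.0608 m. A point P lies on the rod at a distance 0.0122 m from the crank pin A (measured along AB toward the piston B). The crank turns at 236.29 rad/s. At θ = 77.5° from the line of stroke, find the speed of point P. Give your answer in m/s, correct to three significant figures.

3.55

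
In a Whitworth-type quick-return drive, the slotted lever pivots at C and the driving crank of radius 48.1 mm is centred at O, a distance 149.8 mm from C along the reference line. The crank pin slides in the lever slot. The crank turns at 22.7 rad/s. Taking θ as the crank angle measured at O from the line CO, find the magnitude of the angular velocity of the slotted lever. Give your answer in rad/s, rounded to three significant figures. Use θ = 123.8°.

ω = 22.7 rad/s
Crank pin A relative to C: A = (d + r cosθ, r sinθ); lever angle φ = atan2(r sinθ, d + r cosθ).
Differentiating tanφ: φ̇ = rω(d cosθ + r)/(d² + r² + 2dr cosθ).
d² + r² + 2dr cosθ = |CA|² = 0.016737 m²;  d cosθ + r = -0.035233 m.
|ω_lever| = |0.0481·22.7·-0.035233| / 0.016737 = 2.2985 rad/s.

2.30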